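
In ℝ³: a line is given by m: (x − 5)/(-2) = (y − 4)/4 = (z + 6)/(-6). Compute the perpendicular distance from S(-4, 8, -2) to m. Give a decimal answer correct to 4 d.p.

10.5458

m has direction (-2, 4, -6) through (5, 4, -6).
Taking (5, 4, -6) on m with direction v = (-2, 4, -6): w = S − (5, 4, -6) = (-9, 4, 4), and w × v = (-40, -62, -28).
Distance = |w × v| / |v| = √6228 / √56 ≈ 10.5458.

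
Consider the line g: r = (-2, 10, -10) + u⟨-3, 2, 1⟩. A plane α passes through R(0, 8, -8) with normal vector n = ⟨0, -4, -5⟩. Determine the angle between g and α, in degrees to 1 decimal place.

32.9

α: n·r = n·R gives -4y - 5z = 8.
sin θ = |n·v| / (|n||v|) = |-13| / (√41 · √14) = 0.54261.
θ ≈ 32.9°.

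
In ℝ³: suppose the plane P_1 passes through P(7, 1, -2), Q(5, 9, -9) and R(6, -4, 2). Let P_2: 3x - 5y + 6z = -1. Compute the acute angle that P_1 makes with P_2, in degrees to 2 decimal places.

83.03

PQ = (-2, 8, -7), PR = (-1, -5, 4); a normal to P_1 is PQ × PR = (-3, 15, 18).
Using P: P_1 has equation -3x + 15y + 18z = -42.
cos θ = |n₁·n₂| / (|n₁||n₂|) = |24| / (√558 · √70).
θ = arccos(0.12144) ≈ 83.03°.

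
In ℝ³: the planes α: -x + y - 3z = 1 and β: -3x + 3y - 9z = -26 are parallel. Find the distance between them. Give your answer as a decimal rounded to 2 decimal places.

2.91

Rescale β by 1/3: -x + y - 3z = -26/3. Then distance = |1 − (-26/3)| / √11 ≈ 2.91.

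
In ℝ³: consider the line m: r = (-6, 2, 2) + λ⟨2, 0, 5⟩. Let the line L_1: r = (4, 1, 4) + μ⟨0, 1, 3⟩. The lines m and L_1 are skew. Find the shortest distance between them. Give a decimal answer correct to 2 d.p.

4.96

Common perpendicular direction n = (2, 0, 5) × (0, 1, 3) = (-5, -6, 2).
With w = (4, 1, 4) − (-6, 2, 2) = (10, -1, 2), w · n = -40.
Distance = |w · n| / |n| = |-40| / √65 ≈ 4.96.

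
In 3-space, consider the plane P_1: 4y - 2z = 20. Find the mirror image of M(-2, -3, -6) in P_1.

λ = (n·M − d)/|n|² = (0 − 20)/20 = -1.
Reflection = M − 2λn = (-2, -3, -6) − (-2)·(0, 4, -2) = (-2, 5, -10).

(-2, 5, -10)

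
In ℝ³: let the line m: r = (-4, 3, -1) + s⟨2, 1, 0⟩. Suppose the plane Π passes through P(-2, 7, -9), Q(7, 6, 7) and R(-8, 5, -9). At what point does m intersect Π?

(4, 7, -1)

PQ = (9, -1, 16), PR = (-6, -2, 0); a normal to Π is PQ × PR = (32, -96, -24).
Using P: Π has equation 32x - 96y - 24z = -520.
Substitute r = (-4, 3, -1) + t(2, 1, 0) into the plane: -392 + (-32)t = -520, so t = 4.
Intersection: (-4, 3, -1) + 4·(2, 1, 0) = (4, 7, -1).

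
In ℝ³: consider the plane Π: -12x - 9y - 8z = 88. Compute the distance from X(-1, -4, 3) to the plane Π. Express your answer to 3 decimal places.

n·X − d = (-12)·(-1) + (-9)·(-4) + (-8)·(3) − 88 = -64; |n| = √289.
Distance = |-64| / √289 = 64/√289 ≈ 3.765.

3.765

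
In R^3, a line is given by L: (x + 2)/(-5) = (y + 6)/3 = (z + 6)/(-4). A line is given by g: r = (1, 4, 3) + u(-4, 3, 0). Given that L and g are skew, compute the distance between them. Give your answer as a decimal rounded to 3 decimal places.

8.357

L has direction (-5, 3, -4) through (-2, -6, -6).
Common perpendicular direction n = (-5, 3, -4) × (-4, 3, 0) = (12, 16, -3).
With w = (1, 4, 3) − (-2, -6, -6) = (3, 10, 9), w · n = 169.
Distance = |w · n| / |n| = |169| / √409 ≈ 8.357.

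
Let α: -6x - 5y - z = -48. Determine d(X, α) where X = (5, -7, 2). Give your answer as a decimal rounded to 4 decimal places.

n·X − d = (-6)·(5) + (-5)·(-7) + (-1)·(2) − (-48) = 51; |n| = √62.
Distance = |51| / √62 = 51/√62 ≈ 6.4770.

6.4770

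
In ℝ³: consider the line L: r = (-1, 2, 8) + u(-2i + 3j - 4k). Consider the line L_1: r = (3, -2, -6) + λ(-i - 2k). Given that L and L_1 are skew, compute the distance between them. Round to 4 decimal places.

9.8387

Common perpendicular direction n = (-2, 3, -4) × (-1, 0, -2) = (-6, 0, 3).
With w = (3, -2, -6) − (-1, 2, 8) = (4, -4, -14), w · n = -66.
Distance = |w · n| / |n| = |-66| / √45 ≈ 9.8387.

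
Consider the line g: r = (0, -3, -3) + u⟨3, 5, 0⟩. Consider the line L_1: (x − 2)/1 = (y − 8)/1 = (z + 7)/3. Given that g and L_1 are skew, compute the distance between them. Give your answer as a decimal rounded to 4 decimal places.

L_1 has direction (1, 1, 3) through (2, 8, -7).
Common perpendicular direction n = (3, 5, 0) × (1, 1, 3) = (15, -9, -2).
With w = (2, 8, -7) − (0, -3, -3) = (2, 11, -4), w · n = -61.
Distance = |w · n| / |n| = |-61| / √310 ≈ 3.4646.

3.4646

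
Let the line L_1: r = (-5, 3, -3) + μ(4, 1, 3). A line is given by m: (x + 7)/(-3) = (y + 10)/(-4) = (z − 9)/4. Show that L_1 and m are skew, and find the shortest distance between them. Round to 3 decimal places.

4.228

m has direction (-3, -4, 4) through (-7, -10, 9).
Common perpendicular direction n = (4, 1, 3) × (-3, -4, 4) = (16, -25, -13).
With w = (-7, -10, 9) − (-5, 3, -3) = (-2, -13, 12), w · n = 137.
Since n ≠ 0 the lines are not parallel, and w · n = 137 ≠ 0 so they do not intersect; hence they are skew.
Distance = |w · n| / |n| = |137| / √1050 ≈ 4.228.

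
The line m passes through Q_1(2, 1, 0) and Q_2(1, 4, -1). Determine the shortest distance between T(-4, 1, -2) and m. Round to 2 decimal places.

A direction vector for m is Q_2 − Q_1 = (-1, 3, -1).
Taking (2, 1, 0) on m with direction v = (-1, 3, -1): w = T − (2, 1, 0) = (-6, 0, -2), and w × v = (6, -4, -18).
Distance = |w × v| / |v| = √376 / √11 ≈ 5.85.

5.85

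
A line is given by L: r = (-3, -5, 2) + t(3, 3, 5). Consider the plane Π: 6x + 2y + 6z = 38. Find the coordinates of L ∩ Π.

(0, -2, 7)

Substitute r = (-3, -5, 2) + t(3, 3, 5) into the plane: -16 + 54t = 38, so t = 1.
Intersection: (-3, -5, 2) + 1·(3, 3, 5) = (0, -2, 7).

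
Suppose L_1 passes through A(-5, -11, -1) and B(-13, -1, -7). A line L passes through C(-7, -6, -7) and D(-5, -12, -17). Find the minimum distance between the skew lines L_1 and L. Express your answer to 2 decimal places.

2.14

A direction vector for L_1 is B − A = (-8, 10, -6).
A direction vector for L is D − C = (2, -6, -10).
Common perpendicular direction n = (-8, 10, -6) × (2, -6, -10) = (-136, -92, 28).
With w = (-7, -6, -7) − (-5, -11, -1) = (-2, 5, -6), w · n = -356.
Distance = |w · n| / |n| = |-356| / √27744 ≈ 2.14.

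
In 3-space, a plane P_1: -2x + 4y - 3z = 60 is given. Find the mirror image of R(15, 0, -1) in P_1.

λ = (n·R − d)/|n|² = (-27 − 60)/29 = -3.
Reflection = R − 2λn = (15, 0, -1) − (-6)·(-2, 4, -3) = (3, 24, -19).

(3, 24, -19)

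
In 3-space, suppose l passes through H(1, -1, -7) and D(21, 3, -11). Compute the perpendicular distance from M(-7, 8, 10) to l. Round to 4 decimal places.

A direction vector for l is D − H = (20, 4, -4).
Taking (1, -1, -7) on l with direction v = (20, 4, -4): w = M − (1, -1, -7) = (-8, 9, 17), and w × v = (-104, 308, -212).
Distance = |w × v| / |v| = √150624 / √432 ≈ 18.6726.

18.6726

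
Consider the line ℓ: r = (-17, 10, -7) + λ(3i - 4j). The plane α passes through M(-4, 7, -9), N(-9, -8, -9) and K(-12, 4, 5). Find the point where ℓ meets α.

MN = (-5, -15, 0), MK = (-8, -3, 14); a normal to α is MN × MK = (-210, 70, -105).
Using M: α has equation -210x + 70y - 105z = 2275.
Substitute r = (-17, 10, -7) + t(3, -4, 0) into the plane: 5005 + (-910)t = 2275, so t = 3.
Intersection: (-17, 10, -7) + 3·(3, -4, 0) = (-8, -2, -7).

(-8, -2, -7)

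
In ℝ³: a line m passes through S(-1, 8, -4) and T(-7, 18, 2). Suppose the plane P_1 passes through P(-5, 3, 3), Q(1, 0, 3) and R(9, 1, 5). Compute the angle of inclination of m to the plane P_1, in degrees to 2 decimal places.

A direction vector for m is T − S = (-6, 10, 6).
PQ = (6, -3, 0), PR = (14, -2, 2); a normal to P_1 is PQ × PR = (-6, -12, 30).
Using P: P_1 has equation -6x - 12y + 30z = 84.
sin θ = |n·v| / (|n||v|) = |96| / (√1080 · √172) = 0.22274.
θ ≈ 12.87°.

12.87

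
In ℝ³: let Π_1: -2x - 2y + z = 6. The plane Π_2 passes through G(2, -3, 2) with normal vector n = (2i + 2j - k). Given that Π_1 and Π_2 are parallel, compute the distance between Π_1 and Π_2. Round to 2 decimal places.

Π_2: n·r = n·G gives 2x + 2y - z = -4.
Rescale Π_2 by 1/(-1): -2x - 2y + z = 4. Then distance = |6 − 4| / √9 ≈ 0.67.

0.67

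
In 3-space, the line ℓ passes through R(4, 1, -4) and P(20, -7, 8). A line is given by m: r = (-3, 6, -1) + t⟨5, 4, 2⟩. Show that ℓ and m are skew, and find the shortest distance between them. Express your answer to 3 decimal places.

7.184

A direction vector for ℓ is P − R = (16, -8, 12).
Common perpendicular direction n = (16, -8, 12) × (5, 4, 2) = (-64, 28, 104).
With w = (-3, 6, -1) − (4, 1, -4) = (-7, 5, 3), w · n = 900.
Since n ≠ 0 the lines are not parallel, and w · n = 900 ≠ 0 so they do not intersect; hence they are skew.
Distance = |w · n| / |n| = |900| / √15696 ≈ 7.184.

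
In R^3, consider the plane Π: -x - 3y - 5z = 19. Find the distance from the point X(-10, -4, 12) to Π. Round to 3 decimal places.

n·X − d = (-1)·(-10) + (-3)·(-4) + (-5)·(12) − 19 = -57; |n| = √35.
Distance = |-57| / √35 = 57/√35 ≈ 9.635.

9.635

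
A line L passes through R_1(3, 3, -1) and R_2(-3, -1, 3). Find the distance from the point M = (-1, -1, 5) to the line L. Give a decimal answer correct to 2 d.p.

A direction vector for L is R_2 − R_1 = (-6, -4, 4).
Taking (3, 3, -1) on L with direction v = (-6, -4, 4): w = M − (3, 3, -1) = (-4, -4, 6), and w × v = (8, -20, -8).
Distance = |w × v| / |v| = √528 / √68 ≈ 2.79.

2.79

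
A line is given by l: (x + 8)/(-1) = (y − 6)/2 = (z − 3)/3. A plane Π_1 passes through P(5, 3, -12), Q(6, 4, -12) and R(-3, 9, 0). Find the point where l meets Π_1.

(-5, 0, -6)

l has direction (-1, 2, 3) through (-8, 6, 3).
PQ = (1, 1, 0), PR = (-8, 6, 12); a normal to Π_1 is PQ × PR = (12, -12, 14).
Using P: Π_1 has equation 12x - 12y + 14z = -144.
Substitute r = (-8, 6, 3) + t(-1, 2, 3) into the plane: -126 + 6t = -144, so t = -3.
Intersection: (-8, 6, 3) + (-3)·(-1, 2, 3) = (-5, 0, -6).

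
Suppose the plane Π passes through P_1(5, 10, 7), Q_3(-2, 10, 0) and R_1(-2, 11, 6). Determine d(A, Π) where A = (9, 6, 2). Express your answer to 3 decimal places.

2.433

P_1Q_3 = (-7, 0, -7), P_1R_1 = (-7, 1, -1); a normal to Π is P_1Q_3 × P_1R_1 = (7, 42, -7).
Using P_1: Π has equation 7x + 42y - 7z = 406.
n·A − d = (7)·(9) + (42)·(6) + (-7)·(2) − 406 = -105; |n| = √1862.
Distance = |-105| / √1862 = 105/√1862 ≈ 2.433.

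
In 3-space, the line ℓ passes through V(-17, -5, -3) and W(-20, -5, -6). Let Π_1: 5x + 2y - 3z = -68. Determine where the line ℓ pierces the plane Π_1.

A direction vector for ℓ is W − V = (-3, 0, -3).
Substitute r = (-17, -5, -3) + t(-3, 0, -3) into the plane: -86 + (-6)t = -68, so t = -3.
Intersection: (-17, -5, -3) + (-3)·(-3, 0, -3) = (-8, -5, 6).

(-8, -5, 6)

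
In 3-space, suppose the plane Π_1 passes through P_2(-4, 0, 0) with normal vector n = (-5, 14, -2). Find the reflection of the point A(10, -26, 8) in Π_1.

(-10, 30, 0)

Π_1: n·r = n·P_2 gives -5x + 14y - 2z = 20.
λ = (n·A − d)/|n|² = (-430 − 20)/225 = -2.
Reflection = A − 2λn = (10, -26, 8) − (-4)·(-5, 14, -2) = (-10, 30, 0).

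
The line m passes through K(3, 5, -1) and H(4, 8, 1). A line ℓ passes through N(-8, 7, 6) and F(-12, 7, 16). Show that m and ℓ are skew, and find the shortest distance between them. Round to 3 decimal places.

7.624

A direction vector for m is H − K = (1, 3, 2).
A direction vector for ℓ is F − N = (-4, 0, 10).
Common perpendicular direction n = (1, 3, 2) × (-4, 0, 10) = (30, -18, 12).
With w = (-8, 7, 6) − (3, 5, -1) = (-11, 2, 7), w · n = -282.
Since n ≠ 0 the lines are not parallel, and w · n = -282 ≠ 0 so they do not intersect; hence they are skew.
Distance = |w · n| / |n| = |-282| / √1368 ≈ 7.624.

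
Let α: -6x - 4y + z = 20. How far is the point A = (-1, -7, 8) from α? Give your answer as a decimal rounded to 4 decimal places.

n·A − d = (-6)·(-1) + (-4)·(-7) + (1)·(8) − 20 = 22; |n| = √53.
Distance = |22| / √53 = 22/√53 ≈ 3.0219.

3.0219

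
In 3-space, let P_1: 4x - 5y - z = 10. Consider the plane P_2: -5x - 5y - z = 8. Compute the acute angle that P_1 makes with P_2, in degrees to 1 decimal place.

cos θ = |n₁·n₂| / (|n₁||n₂|) = |6| / (√42 · √51).
θ = arccos(0.12964) ≈ 82.6°.

82.6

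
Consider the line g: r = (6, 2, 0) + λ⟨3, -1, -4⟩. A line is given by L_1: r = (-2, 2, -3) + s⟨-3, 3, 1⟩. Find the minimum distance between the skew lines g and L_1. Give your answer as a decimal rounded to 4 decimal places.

Common perpendicular direction n = (3, -1, -4) × (-3, 3, 1) = (11, 9, 6).
With w = (-2, 2, -3) − (6, 2, 0) = (-8, 0, -3), w · n = -106.
Distance = |w · n| / |n| = |-106| / √238 ≈ 6.8710.

6.8710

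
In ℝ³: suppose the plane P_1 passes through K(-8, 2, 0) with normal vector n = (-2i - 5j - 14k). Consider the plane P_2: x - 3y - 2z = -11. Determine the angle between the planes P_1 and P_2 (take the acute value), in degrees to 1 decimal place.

43.1

P_1: n·r = n·K gives -2x - 5y - 14z = 6.
cos θ = |n₁·n₂| / (|n₁||n₂|) = |41| / (√225 · √14).
θ = arccos(0.73051) ≈ 43.1°.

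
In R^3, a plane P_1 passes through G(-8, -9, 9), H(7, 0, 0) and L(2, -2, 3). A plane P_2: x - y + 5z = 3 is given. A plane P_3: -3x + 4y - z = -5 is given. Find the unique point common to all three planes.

(7, 4, 0)

GH = (15, 9, -9), GL = (10, 7, -6); a normal to P_1 is GH × GL = (9, 0, 15).
Using G: P_1 has equation 9x + 15z = 63.
Solving the 3×3 linear system 9x + 15z = 63, x - y + 5z = 3, -3x + 4y - z = -5 (e.g. by elimination or Cramer's rule, determinant = -156) gives (7, 4, 0).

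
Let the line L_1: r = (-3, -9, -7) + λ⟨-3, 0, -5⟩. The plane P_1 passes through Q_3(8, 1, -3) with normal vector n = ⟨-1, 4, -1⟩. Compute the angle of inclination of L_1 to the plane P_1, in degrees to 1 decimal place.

18.9

P_1: n·r = n·Q_3 gives -x + 4y - z = -1.
sin θ = |n·v| / (|n||v|) = |8| / (√18 · √34) = 0.32338.
θ ≈ 18.9°.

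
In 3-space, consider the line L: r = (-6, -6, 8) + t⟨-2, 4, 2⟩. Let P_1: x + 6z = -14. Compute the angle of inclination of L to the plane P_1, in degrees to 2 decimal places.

19.61

sin θ = |n·v| / (|n||v|) = |10| / (√37 · √24) = 0.33558.
θ ≈ 19.61°.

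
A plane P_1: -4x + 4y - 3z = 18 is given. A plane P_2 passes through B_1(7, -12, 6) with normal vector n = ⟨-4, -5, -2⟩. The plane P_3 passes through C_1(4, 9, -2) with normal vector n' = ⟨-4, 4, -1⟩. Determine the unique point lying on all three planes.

(-6, 0, 2)

P_2: n·r = n·B_1 gives -4x - 5y - 2z = 20.
P_3: n'·r = n'·C_1 gives -4x + 4y - z = 22.
Solving the 3×3 linear system -4x + 4y - 3z = 18, -4x - 5y - 2z = 20, -4x + 4y - z = 22 (e.g. by elimination or Cramer's rule, determinant = 72) gives (-6, 0, 2).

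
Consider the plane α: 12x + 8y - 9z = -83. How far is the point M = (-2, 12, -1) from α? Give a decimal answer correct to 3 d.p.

n·M − d = (12)·(-2) + (8)·(12) + (-9)·(-1) − (-83) = 164; |n| = √289.
Distance = |164| / √289 = 164/√289 ≈ 9.647.

9.647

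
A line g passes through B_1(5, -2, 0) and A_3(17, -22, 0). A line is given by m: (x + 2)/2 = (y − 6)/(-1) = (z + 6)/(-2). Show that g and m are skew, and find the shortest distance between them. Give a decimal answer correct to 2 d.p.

4.71

A direction vector for g is A_3 − B_1 = (12, -20, 0).
m has direction (2, -1, -2) through (-2, 6, -6).
Common perpendicular direction n = (12, -20, 0) × (2, -1, -2) = (40, 24, 28).
With w = (-2, 6, -6) − (5, -2, 0) = (-7, 8, -6), w · n = -256.
Since n ≠ 0 the lines are not parallel, and w · n = -256 ≠ 0 so they do not intersect; hence they are skew.
Distance = |w · n| / |n| = |-256| / √2960 ≈ 4.71.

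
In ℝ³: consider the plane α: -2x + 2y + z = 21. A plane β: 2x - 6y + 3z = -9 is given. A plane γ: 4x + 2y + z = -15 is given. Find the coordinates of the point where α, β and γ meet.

Solving the 3×3 linear system -2x + 2y + z = 21, 2x - 6y + 3z = -9, 4x + 2y + z = -15 (e.g. by elimination or Cramer's rule, determinant = 72) gives (-6, 2, 5).

(-6, 2, 5)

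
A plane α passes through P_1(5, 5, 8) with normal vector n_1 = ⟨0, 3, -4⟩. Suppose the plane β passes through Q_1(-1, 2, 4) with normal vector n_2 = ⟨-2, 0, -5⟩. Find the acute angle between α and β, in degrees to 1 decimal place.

α: n_1·r = n_1·P_1 gives 3y - 4z = -17.
β: n_2·r = n_2·Q_1 gives -2x - 5z = -18.
cos θ = |n₁·n₂| / (|n₁||n₂|) = |20| / (√25 · √29).
θ = arccos(0.74278) ≈ 42.0°.

42.0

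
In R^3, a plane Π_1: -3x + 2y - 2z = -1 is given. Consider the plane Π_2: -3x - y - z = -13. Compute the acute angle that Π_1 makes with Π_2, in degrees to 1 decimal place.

48.8

cos θ = |n₁·n₂| / (|n₁||n₂|) = |9| / (√17 · √11).
θ = arccos(0.65815) ≈ 48.8°.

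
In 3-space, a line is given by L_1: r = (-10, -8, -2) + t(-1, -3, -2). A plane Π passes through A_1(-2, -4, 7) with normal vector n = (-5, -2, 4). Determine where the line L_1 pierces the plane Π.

Π: n·r = n·A_1 gives -5x - 2y + 4z = 46.
Substitute r = (-10, -8, -2) + t(-1, -3, -2) into the plane: 58 + 3t = 46, so t = -4.
Intersection: (-10, -8, -2) + (-4)·(-1, -3, -2) = (-6, 4, 6).

(-6, 4, 6)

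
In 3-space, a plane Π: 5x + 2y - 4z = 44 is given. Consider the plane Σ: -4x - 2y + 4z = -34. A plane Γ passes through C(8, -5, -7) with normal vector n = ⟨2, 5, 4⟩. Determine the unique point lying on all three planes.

(10, -9, -3)

Γ: n·r = n·C gives 2x + 5y + 4z = -37.
Solving the 3×3 linear system 5x + 2y - 4z = 44, -4x - 2y + 4z = -34, 2x + 5y + 4z = -37 (e.g. by elimination or Cramer's rule, determinant = -28) gives (10, -9, -3).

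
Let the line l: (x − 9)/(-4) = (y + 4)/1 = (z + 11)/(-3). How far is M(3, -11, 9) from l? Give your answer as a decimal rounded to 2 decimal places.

20.34

l has direction (-4, 1, -3) through (9, -4, -11).
Taking (9, -4, -11) on l with direction v = (-4, 1, -3): w = M − (9, -4, -11) = (-6, -7, 20), and w × v = (1, -98, -34).
Distance = |w × v| / |v| = √10761 / √26 ≈ 20.34.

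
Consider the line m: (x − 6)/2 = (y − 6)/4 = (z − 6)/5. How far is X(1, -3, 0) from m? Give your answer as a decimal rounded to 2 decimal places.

m has direction (2, 4, 5) through (6, 6, 6).
Taking (6, 6, 6) on m with direction v = (2, 4, 5): w = X − (6, 6, 6) = (-5, -9, -6), and w × v = (-21, 13, -2).
Distance = |w × v| / |v| = √614 / √45 ≈ 3.69.

3.69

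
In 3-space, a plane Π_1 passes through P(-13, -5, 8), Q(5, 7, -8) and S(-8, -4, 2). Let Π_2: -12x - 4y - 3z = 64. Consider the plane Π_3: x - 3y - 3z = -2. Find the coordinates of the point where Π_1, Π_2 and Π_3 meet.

(-5, -1, 0)

PQ = (18, 12, -16), PS = (5, 1, -6); a normal to Π_1 is PQ × PS = (-56, 28, -42).
Using P: Π_1 has equation -56x + 28y - 42z = 252.
Solving the 3×3 linear system -56x + 28y - 42z = 252, -12x - 4y - 3z = 64, x - 3y - 3z = -2 (e.g. by elimination or Cramer's rule, determinant = -2940) gives (-5, -1, 0).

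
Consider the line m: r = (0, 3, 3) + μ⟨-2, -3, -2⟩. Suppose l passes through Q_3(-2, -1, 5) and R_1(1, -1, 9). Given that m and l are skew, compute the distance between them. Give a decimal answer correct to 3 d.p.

2.247

A direction vector for l is R_1 − Q_3 = (3, 0, 4).
Common perpendicular direction n = (-2, -3, -2) × (3, 0, 4) = (-12, 2, 9).
With w = (-2, -1, 5) − (0, 3, 3) = (-2, -4, 2), w · n = 34.
Distance = |w · n| / |n| = |34| / √229 ≈ 2.247.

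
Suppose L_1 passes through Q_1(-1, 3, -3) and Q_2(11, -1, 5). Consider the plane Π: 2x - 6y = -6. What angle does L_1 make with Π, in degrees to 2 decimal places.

A direction vector for L_1 is Q_2 − Q_1 = (12, -4, 8).
sin θ = |n·v| / (|n||v|) = |48| / (√40 · √224) = 0.50709.
θ ≈ 30.47°.

30.47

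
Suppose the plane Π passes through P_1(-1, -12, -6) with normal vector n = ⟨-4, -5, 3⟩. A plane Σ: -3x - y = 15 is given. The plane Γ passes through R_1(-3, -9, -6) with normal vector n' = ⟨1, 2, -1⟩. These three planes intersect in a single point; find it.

Π: n·r = n·P_1 gives -4x - 5y + 3z = 46.
Γ: n'·r = n'·R_1 gives x + 2y - z = -15.
Solving the 3×3 linear system -4x - 5y + 3z = 46, -3x - y = 15, x + 2y - z = -15 (e.g. by elimination or Cramer's rule, determinant = -4) gives (-4, -3, 5).

(-4, -3, 5)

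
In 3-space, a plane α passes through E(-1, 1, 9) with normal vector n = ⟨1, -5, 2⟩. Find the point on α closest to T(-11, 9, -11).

α: n·r = n·E gives x - 5y + 2z = 12.
Foot = T − λn with λ = (n·T − d)/|n|² = (-78 − 12)/30 = -3.
Foot = (-11, 9, -11) − (-3)·(1, -5, 2) = (-8, -6, -5).

(-8, -6, -5)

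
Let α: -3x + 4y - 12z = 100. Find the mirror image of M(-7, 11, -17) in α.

(-1, 3, 7)

λ = (n·M − d)/|n|² = (269 − 100)/169 = 1.
Reflection = M − 2λn = (-7, 11, -17) − 2·(-3, 4, -12) = (-1, 3, 7).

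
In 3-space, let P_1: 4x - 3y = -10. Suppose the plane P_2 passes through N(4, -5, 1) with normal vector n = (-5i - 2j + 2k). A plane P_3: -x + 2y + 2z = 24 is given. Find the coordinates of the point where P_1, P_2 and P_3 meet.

(2, 6, 7)

P_2: n·r = n·N gives -5x - 2y + 2z = -8.
Solving the 3×3 linear system 4x - 3y = -10, -5x - 2y + 2z = -8, -x + 2y + 2z = 24 (e.g. by elimination or Cramer's rule, determinant = -56) gives (2, 6, 7).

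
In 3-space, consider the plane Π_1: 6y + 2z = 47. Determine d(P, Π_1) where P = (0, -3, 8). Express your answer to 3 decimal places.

7.748

n·P − d = (0)·(0) + (6)·(-3) + (2)·(8) − 47 = -49; |n| = √40.
Distance = |-49| / √40 = 49/√40 ≈ 7.748.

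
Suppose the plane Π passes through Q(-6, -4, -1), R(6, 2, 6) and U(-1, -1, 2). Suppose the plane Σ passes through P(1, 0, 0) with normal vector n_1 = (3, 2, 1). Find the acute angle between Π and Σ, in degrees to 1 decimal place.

QR = (12, 6, 7), QU = (5, 3, 3); a normal to Π is QR × QU = (-3, -1, 6).
Using Q: Π has equation -3x - y + 6z = 16.
Σ: n_1·r = n_1·P gives 3x + 2y + z = 3.
cos θ = |n₁·n₂| / (|n₁||n₂|) = |-5| / (√46 · √14).
θ = arccos(0.19703) ≈ 78.6°.

78.6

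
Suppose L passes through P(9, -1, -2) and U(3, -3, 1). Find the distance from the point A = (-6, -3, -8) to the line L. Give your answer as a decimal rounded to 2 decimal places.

12.13

A direction vector for L is U − P = (-6, -2, 3).
Taking (9, -1, -2) on L with direction v = (-6, -2, 3): w = A − (9, -1, -2) = (-15, -2, -6), and w × v = (-18, 81, 18).
Distance = |w × v| / |v| = √7209 / √49 ≈ 12.13.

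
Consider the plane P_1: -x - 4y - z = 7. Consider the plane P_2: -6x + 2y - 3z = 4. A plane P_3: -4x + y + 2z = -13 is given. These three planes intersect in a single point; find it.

(1, -1, -4)

Solving the 3×3 linear system -x - 4y - z = 7, -6x + 2y - 3z = 4, -4x + y + 2z = -13 (e.g. by elimination or Cramer's rule, determinant = -105) gives (1, -1, -4).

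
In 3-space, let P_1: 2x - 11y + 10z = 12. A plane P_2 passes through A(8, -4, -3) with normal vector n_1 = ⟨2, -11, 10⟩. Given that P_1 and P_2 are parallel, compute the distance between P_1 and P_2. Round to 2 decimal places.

1.20

P_2: n_1·r = n_1·A gives 2x - 11y + 10z = 30.
Same normal n = (2, -11, 10) with |n| = √225; distance = |12 − 30| / |n| = 18/√225 ≈ 1.20.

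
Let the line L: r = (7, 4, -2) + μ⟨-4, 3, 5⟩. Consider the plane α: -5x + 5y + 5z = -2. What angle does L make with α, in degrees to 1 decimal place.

78.5

sin θ = |n·v| / (|n||v|) = |60| / (√75 · √50) = 0.97980.
θ ≈ 78.5°.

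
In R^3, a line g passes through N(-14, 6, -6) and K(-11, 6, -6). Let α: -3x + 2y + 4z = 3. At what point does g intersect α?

A direction vector for g is K − N = (3, 0, 0).
Substitute r = (-14, 6, -6) + t(3, 0, 0) into the plane: 30 + (-9)t = 3, so t = 3.
Intersection: (-14, 6, -6) + 3·(3, 0, 0) = (-5, 6, -6).

(-5, 6, -6)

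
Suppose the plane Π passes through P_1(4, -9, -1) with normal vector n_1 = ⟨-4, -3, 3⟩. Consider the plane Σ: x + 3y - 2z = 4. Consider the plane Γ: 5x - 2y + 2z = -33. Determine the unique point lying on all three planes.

Π: n_1·r = n_1·P_1 gives -4x - 3y + 3z = 8.
Solving the 3×3 linear system -4x - 3y + 3z = 8, x + 3y - 2z = 4, 5x - 2y + 2z = -33 (e.g. by elimination or Cramer's rule, determinant = -23) gives (-5, 1, -3).

(-5, 1, -3)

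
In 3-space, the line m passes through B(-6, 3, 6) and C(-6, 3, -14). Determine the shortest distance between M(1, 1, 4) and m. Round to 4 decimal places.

A direction vector for m is C − B = (0, 0, -20).
Taking (-6, 3, 6) on m with direction v = (0, 0, -20): w = M − (-6, 3, 6) = (7, -2, -2), and w × v = (40, 140, 0).
Distance = |w × v| / |v| = √21200 / √400 ≈ 7.2801.

7.2801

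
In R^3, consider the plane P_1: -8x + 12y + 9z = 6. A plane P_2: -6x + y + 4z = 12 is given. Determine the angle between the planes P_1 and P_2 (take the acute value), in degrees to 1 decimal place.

cos θ = |n₁·n₂| / (|n₁||n₂|) = |96| / (√289 · √53).
θ = arccos(0.77568) ≈ 39.1°.

39.1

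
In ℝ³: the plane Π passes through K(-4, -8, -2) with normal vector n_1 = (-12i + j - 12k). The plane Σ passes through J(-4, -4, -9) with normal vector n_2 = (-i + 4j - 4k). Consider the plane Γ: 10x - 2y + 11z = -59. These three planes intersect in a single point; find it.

(-4, 4, -1)

Π: n_1·r = n_1·K gives -12x + y - 12z = 64.
Σ: n_2·r = n_2·J gives -x + 4y - 4z = 24.
Solving the 3×3 linear system -12x + y - 12z = 64, -x + 4y - 4z = 24, 10x - 2y + 11z = -59 (e.g. by elimination or Cramer's rule, determinant = -5) gives (-4, 4, -1).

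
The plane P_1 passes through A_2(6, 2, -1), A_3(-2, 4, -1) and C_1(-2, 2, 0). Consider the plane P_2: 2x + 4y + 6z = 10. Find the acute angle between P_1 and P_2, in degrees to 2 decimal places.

11.49

A_2A_3 = (-8, 2, 0), A_2C_1 = (-8, 0, 1); a normal to P_1 is A_2A_3 × A_2C_1 = (2, 8, 16).
Using A_2: P_1 has equation 2x + 8y + 16z = 12.
cos θ = |n₁·n₂| / (|n₁||n₂|) = |132| / (√324 · √56).
θ = arccos(0.97996) ≈ 11.49°.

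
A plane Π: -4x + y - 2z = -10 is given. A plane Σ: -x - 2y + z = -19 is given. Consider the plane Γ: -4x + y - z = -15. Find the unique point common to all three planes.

Solving the 3×3 linear system -4x + y - 2z = -10, -x - 2y + z = -19, -4x + y - z = -15 (e.g. by elimination or Cramer's rule, determinant = 9) gives (6, 4, -5).

(6, 4, -5)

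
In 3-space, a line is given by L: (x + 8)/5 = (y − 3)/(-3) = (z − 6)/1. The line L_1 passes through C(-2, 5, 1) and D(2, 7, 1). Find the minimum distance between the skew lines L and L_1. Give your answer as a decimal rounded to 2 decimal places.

L has direction (5, -3, 1) through (-8, 3, 6).
A direction vector for L_1 is D − C = (4, 2, 0).
Common perpendicular direction n = (5, -3, 1) × (4, 2, 0) = (-2, 4, 22).
With w = (-2, 5, 1) − (-8, 3, 6) = (6, 2, -5), w · n = -114.
Distance = |w · n| / |n| = |-114| / √504 ≈ 5.08.

5.08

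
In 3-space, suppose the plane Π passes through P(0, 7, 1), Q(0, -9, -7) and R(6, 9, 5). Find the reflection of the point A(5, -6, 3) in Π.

PQ = (0, -16, -8), PR = (6, 2, 4); a normal to Π is PQ × PR = (-48, -48, 96).
Using P: Π has equation -48x - 48y + 96z = -240.
λ = (n·A − d)/|n|² = (336 − (-240))/13824 = 1/24.
Reflection = A − 2λn = (5, -6, 3) − (1/12)·(-48, -48, 96) = (9, -2, -5).

(9, -2, -5)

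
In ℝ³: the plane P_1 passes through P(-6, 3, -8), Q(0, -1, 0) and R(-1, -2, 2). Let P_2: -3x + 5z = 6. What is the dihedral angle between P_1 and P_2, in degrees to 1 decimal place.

PQ = (6, -4, 8), PR = (5, -5, 10); a normal to P_1 is PQ × PR = (0, -20, -10).
Using P: P_1 has equation -20y - 10z = 20.
cos θ = |n₁·n₂| / (|n₁||n₂|) = |-50| / (√500 · √34).
θ = arccos(0.38348) ≈ 67.5°.

67.5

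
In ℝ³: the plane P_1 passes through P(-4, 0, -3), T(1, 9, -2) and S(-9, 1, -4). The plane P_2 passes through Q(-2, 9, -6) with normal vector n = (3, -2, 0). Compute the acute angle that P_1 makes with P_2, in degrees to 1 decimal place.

80.6

PT = (5, 9, 1), PS = (-5, 1, -1); a normal to P_1 is PT × PS = (-10, 0, 50).
Using P: P_1 has equation -10x + 50z = -110.
P_2: n·r = n·Q gives 3x - 2y = -24.
cos θ = |n₁·n₂| / (|n₁||n₂|) = |-30| / (√2600 · √13).
θ = arccos(0.16318) ≈ 80.6°.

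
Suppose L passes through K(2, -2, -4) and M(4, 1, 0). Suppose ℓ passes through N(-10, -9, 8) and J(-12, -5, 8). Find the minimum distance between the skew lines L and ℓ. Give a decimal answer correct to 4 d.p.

A direction vector for L is M − K = (2, 3, 4).
A direction vector for ℓ is J − N = (-2, 4, 0).
Common perpendicular direction n = (2, 3, 4) × (-2, 4, 0) = (-16, -8, 14).
With w = (-10, -9, 8) − (2, -2, -4) = (-12, -7, 12), w · n = 416.
Distance = |w · n| / |n| = |416| / √516 ≈ 18.3134.

18.3134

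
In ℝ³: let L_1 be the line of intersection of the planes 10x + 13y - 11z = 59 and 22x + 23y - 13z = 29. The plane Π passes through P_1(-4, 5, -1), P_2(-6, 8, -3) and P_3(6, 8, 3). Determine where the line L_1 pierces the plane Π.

(-10, 8, -5)

Direction of L_1: (10, 13, -11) × (22, 23, -13) = (84, -112, -56).
A point on L_1: solving the two plane equations with x = -7 gives (-7, 4, -7).
P_1P_2 = (-2, 3, -2), P_1P_3 = (10, 3, 4); a normal to Π is P_1P_2 × P_1P_3 = (18, -12, -36).
Using P_1: Π has equation 18x - 12y - 36z = -96.
Substitute r = (-7, 4, -7) + t(84, -112, -56) into the plane: 78 + 4872t = -96, so t = -1/28.
Intersection: (-7, 4, -7) + (-1/28)·(84, -112, -56) = (-10, 8, -5).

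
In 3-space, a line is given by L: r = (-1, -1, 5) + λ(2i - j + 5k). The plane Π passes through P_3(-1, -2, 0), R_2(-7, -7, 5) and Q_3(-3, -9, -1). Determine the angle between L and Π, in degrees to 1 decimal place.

60.6

P_3R_2 = (-6, -5, 5), P_3Q_3 = (-2, -7, -1); a normal to Π is P_3R_2 × P_3Q_3 = (40, -16, 32).
Using P_3: Π has equation 40x - 16y + 32z = -8.
sin θ = |n·v| / (|n||v|) = |256| / (√2880 · √30) = 0.87093.
θ ≈ 60.6°.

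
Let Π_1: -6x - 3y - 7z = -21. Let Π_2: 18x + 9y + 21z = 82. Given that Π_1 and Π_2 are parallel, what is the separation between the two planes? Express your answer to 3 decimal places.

0.653

Rescale Π_2 by 1/(-3): -6x - 3y - 7z = -82/3. Then distance = |-21 − (-82/3)| / √94 ≈ 0.653.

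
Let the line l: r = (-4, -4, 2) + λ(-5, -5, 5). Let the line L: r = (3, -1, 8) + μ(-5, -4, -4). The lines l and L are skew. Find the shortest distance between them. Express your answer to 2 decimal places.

1.90

Common perpendicular direction n = (-5, -5, 5) × (-5, -4, -4) = (40, -45, -5).
With w = (3, -1, 8) − (-4, -4, 2) = (7, 3, 6), w · n = 115.
Distance = |w · n| / |n| = |115| / √3650 ≈ 1.90.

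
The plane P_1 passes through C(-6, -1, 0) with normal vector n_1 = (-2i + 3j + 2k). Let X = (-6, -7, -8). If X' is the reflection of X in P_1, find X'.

P_1: n_1·r = n_1·C gives -2x + 3y + 2z = 9.
λ = (n·X − d)/|n|² = (-25 − 9)/17 = -2.
Reflection = X − 2λn = (-6, -7, -8) − (-4)·(-2, 3, 2) = (-14, 5, 0).

(-14, 5, 0)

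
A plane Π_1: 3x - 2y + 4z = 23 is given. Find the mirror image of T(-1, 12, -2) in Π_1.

λ = (n·T − d)/|n|² = (-35 − 23)/29 = -2.
Reflection = T − 2λn = (-1, 12, -2) − (-4)·(3, -2, 4) = (11, 4, 14).

(11, 4, 14)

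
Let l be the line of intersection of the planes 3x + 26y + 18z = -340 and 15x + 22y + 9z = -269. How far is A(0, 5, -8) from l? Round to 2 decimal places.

Direction of l: (3, 26, 18) × (15, 22, 9) = (-162, 243, -324).
A point on l: solving the two plane equations with x = -2 gives (-2, -8, -7).
Taking (-2, -8, -7) on l with direction v = (-162, 243, -324): w = A − (-2, -8, -7) = (2, 13, -1), and w × v = (-3969, 810, 2592).
Distance = |w × v| / |v| = √23127525 / √190269 ≈ 11.03.

11.03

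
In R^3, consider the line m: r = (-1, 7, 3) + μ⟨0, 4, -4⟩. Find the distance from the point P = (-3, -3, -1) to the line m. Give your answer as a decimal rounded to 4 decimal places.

10.0995

Taking (-1, 7, 3) on m with direction v = (0, 4, -4): w = P − (-1, 7, 3) = (-2, -10, -4), and w × v = (56, -8, -8).
Distance = |w × v| / |v| = √3264 / √32 ≈ 10.0995.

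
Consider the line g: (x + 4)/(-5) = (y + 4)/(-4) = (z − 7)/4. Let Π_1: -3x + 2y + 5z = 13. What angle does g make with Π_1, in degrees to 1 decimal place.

g has direction (-5, -4, 4) through (-4, -4, 7).
sin θ = |n·v| / (|n||v|) = |27| / (√38 · √57) = 0.58014.
θ ≈ 35.5°.

35.5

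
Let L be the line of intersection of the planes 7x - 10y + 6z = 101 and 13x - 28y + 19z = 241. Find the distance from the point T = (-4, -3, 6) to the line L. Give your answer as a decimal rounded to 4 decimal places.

Direction of L: (7, -10, 6) × (13, -28, 19) = (-22, -55, -66).
A point on L: solving the two plane equations with x = 7 gives (7, -4, 2).
Taking (7, -4, 2) on L with direction v = (-22, -55, -66): w = T − (7, -4, 2) = (-11, 1, 4), and w × v = (154, -814, 627).
Distance = |w × v| / |v| = √1079441 / √7865 ≈ 11.7152.

11.7152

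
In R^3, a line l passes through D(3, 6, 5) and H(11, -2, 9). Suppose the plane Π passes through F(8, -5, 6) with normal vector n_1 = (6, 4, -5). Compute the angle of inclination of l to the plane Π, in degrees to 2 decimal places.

A direction vector for l is H − D = (8, -8, 4).
Π: n_1·r = n_1·F gives 6x + 4y - 5z = -2.
sin θ = |n·v| / (|n||v|) = |-4| / (√77 · √144) = 0.03799.
θ ≈ 2.18°.

2.18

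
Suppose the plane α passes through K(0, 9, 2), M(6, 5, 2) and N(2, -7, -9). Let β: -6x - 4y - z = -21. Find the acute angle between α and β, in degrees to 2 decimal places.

59.33

KM = (6, -4, 0), KN = (2, -16, -11); a normal to α is KM × KN = (44, 66, -88).
Using K: α has equation 44x + 66y - 88z = 418.
cos θ = |n₁·n₂| / (|n₁||n₂|) = |-440| / (√14036 · √53).
θ = arccos(0.51014) ≈ 59.33°.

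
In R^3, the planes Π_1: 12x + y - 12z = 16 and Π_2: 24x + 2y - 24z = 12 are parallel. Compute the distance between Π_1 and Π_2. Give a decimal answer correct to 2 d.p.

0.59

Rescale Π_2 by 1/2: 12x + y - 12z = 6. Then distance = |16 − 6| / √289 ≈ 0.59.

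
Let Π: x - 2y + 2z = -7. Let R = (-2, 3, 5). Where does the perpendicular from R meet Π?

Foot = R − λn with λ = (n·R − d)/|n|² = (2 − (-7))/9 = 1.
Foot = (-2, 3, 5) − 1·(1, -2, 2) = (-3, 5, 3).

(-3, 5, 3)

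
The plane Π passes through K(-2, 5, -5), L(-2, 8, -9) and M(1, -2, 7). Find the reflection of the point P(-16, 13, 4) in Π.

KL = (0, 3, -4), KM = (3, -7, 12); a normal to Π is KL × KM = (8, -12, -9).
Using K: Π has equation 8x - 12y - 9z = -31.
λ = (n·P − d)/|n|² = (-320 − (-31))/289 = -1.
Reflection = P − 2λn = (-16, 13, 4) − (-2)·(8, -12, -9) = (0, -11, -14).

(0, -11, -14)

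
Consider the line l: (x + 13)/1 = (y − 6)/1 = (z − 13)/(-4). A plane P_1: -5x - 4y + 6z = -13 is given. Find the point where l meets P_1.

(-9, 10, -3)

l has direction (1, 1, -4) through (-13, 6, 13).
Substitute r = (-13, 6, 13) + t(1, 1, -4) into the plane: 119 + (-33)t = -13, so t = 4.
Intersection: (-13, 6, 13) + 4·(1, 1, -4) = (-9, 10, -3).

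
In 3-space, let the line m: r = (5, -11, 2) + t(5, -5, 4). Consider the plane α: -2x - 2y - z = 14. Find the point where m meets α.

Substitute r = (5, -11, 2) + t(5, -5, 4) into the plane: 10 + (-4)t = 14, so t = -1.
Intersection: (5, -11, 2) + (-1)·(5, -5, 4) = (0, -6, -2).

(0, -6, -2)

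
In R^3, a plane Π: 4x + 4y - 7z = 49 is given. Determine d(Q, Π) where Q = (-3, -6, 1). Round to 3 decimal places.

10.222

n·Q − d = (4)·(-3) + (4)·(-6) + (-7)·(1) − 49 = -92; |n| = √81.
Distance = |-92| / √81 = 92/√81 ≈ 10.222.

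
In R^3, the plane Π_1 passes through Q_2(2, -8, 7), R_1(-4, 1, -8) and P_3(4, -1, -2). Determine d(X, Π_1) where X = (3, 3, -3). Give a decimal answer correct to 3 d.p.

2.831

Q_2R_1 = (-6, 9, -15), Q_2P_3 = (2, 7, -9); a normal to Π_1 is Q_2R_1 × Q_2P_3 = (24, -84, -60).
Using Q_2: Π_1 has equation 24x - 84y - 60z = 300.
n·X − d = (24)·(3) + (-84)·(3) + (-60)·(-3) − 300 = -300; |n| = √11232.
Distance = |-300| / √11232 = 300/√11232 ≈ 2.831.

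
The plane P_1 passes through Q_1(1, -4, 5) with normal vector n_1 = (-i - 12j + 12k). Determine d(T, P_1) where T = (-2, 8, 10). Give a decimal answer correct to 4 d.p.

4.7647

P_1: n_1·r = n_1·Q_1 gives -x - 12y + 12z = 107.
n·T − d = (-1)·(-2) + (-12)·(8) + (12)·(10) − 107 = -81; |n| = √289.
Distance = |-81| / √289 = 81/√289 ≈ 4.7647.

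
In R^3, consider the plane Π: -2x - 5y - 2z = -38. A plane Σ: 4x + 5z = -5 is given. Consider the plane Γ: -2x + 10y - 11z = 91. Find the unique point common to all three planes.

(0, 8, -1)

Solving the 3×3 linear system -2x - 5y - 2z = -38, 4x + 5z = -5, -2x + 10y - 11z = 91 (e.g. by elimination or Cramer's rule, determinant = -150) gives (0, 8, -1).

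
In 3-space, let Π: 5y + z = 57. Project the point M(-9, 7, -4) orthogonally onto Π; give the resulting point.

(-9, 12, -3)

Foot = M − λn with λ = (n·M − d)/|n|² = (31 − 57)/26 = -1.
Foot = (-9, 7, -4) − (-1)·(0, 5, 1) = (-9, 12, -3).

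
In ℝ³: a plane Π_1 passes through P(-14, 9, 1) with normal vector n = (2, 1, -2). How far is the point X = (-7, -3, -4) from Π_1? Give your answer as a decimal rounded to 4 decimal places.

Π_1: n·r = n·P gives 2x + y - 2z = -21.
n·X − d = (2)·(-7) + (1)·(-3) + (-2)·(-4) − (-21) = 12; |n| = √9.
Distance = |12| / √9 = 12/√9 ≈ 4.0000.

4.0000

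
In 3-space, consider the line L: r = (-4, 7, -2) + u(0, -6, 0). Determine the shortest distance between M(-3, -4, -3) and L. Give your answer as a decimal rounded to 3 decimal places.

1.414

Taking (-4, 7, -2) on L with direction v = (0, -6, 0): w = M − (-4, 7, -2) = (1, -11, -1), and w × v = (-6, 0, -6).
Distance = |w × v| / |v| = √72 / √36 ≈ 1.414.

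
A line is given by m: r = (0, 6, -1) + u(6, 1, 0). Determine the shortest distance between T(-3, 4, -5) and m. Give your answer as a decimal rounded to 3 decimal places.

Taking (0, 6, -1) on m with direction v = (6, 1, 0): w = T − (0, 6, -1) = (-3, -2, -4), and w × v = (4, -24, 9).
Distance = |w × v| / |v| = √673 / √37 ≈ 4.265.

4.265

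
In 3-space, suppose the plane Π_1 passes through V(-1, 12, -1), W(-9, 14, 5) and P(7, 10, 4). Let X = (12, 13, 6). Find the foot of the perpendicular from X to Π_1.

(11, 9, 6)

VW = (-8, 2, 6), VP = (8, -2, 5); a normal to Π_1 is VW × VP = (22, 88, 0).
Using V: Π_1 has equation 22x + 88y = 1034.
Foot = X − λn with λ = (n·X − d)/|n|² = (1408 − 1034)/8228 = 1/22.
Foot = (12, 13, 6) − (1/22)·(22, 88, 0) = (11, 9, 6).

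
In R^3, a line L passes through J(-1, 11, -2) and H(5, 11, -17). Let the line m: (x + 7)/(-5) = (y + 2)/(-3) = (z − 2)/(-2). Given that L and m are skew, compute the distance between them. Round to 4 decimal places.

A direction vector for L is H − J = (6, 0, -15).
m has direction (-5, -3, -2) through (-7, -2, 2).
Common perpendicular direction n = (6, 0, -15) × (-5, -3, -2) = (-45, 87, -18).
With w = (-7, -2, 2) − (-1, 11, -2) = (-6, -13, 4), w · n = -933.
Distance = |w · n| / |n| = |-933| / √9918 ≈ 9.3685.

9.3685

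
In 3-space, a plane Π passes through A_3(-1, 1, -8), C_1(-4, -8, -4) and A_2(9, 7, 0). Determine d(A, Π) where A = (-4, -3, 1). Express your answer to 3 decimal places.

5.000

A_3C_1 = (-3, -9, 4), A_3A_2 = (10, 6, 8); a normal to Π is A_3C_1 × A_3A_2 = (-96, 64, 72).
Using A_3: Π has equation -96x + 64y + 72z = -416.
n·A − d = (-96)·(-4) + (64)·(-3) + (72)·(1) − (-416) = 680; |n| = √18496.
Distance = |680| / √18496 = 680/√18496 ≈ 5.000.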